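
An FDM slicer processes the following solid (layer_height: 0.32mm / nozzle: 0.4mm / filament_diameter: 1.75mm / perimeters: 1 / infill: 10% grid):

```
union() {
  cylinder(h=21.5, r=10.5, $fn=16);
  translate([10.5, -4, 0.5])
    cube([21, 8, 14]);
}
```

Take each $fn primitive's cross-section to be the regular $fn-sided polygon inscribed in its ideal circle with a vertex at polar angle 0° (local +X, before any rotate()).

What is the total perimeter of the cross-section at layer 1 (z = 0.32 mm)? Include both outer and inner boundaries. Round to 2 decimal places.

At z = 0.32 mm: the r=10.5 cylinder gives a regular 16-gon of circumradius 10.5 (constant along its height) (perimeter = 2·16·10.500·sin(180°/16) = 65.55 mm); the cube at (10.5, -4) is not intersected at this z (z outside [0.5, 14.5]); Merging all regions: only the r=10.5 cylinder is present, so the union is just that shape — boundary = 65.55 mm. Overall, the cross-section is a single solid region. Total boundary length (outer) = 65.55 mm.

65.55 mm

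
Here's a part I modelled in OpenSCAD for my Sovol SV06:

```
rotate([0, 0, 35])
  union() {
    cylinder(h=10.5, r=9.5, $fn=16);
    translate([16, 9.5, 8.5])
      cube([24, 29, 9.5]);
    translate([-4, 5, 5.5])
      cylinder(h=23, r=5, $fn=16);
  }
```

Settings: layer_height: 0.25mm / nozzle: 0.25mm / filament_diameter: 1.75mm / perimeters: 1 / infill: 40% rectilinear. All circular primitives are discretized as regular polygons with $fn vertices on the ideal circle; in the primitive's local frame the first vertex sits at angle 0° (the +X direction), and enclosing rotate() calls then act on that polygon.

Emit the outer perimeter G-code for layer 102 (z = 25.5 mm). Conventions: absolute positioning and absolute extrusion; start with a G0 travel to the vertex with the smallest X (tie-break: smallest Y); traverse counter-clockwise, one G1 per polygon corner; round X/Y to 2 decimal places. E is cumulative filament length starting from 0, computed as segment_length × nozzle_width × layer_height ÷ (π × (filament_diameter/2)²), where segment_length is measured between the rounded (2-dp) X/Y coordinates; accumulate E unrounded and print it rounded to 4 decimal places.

At z = 25.5 mm: the cylinder does not reach this height (z outside [0, 10.5]); the cube at (16, 9.5) is not intersected at this z (z outside [8.5, 18]); the cylinder at (-4, 5): section is a regular 16-gon, circumradius r=5; Combining (union): only the r=5 cylinder at (-4, 5) is present, so the union is just that shape — 1 connected region; (whole slice rotated 35° about Z — lengths, areas and connectivity unchanged). The outline is a single polygon with 16 vertices. Extrusion per mm of travel: 0.25 × 0.25 / (π × 0.875²) = 0.025984. Accumulating E over each segment gives final E = 0.8112.

G0 X-11.07 Y2.67 Z25.50
G1 X-11.03 Y0.72 E0.0507
G1 X-10.24 Y-1.07 E0.1015
G1 X-8.83 Y-2.42 E0.1522
G1 X-7.01 Y-3.12 E0.2029
G1 X-5.06 Y-3.08 E0.2536
G1 X-3.28 Y-2.29 E0.3042
G1 X-1.93 Y-0.89 E0.3547
G1 X-1.22 Y0.93 E0.4055
G1 X-1.26 Y2.88 E0.4562
G1 X-2.05 Y4.67 E0.5070
G1 X-3.46 Y6.02 E0.5577
G1 X-5.28 Y6.73 E0.6085
G1 X-7.23 Y6.68 E0.6592
G1 X-9.01 Y5.90 E0.7097
G1 X-10.36 Y4.49 E0.7604
G1 X-11.07 Y2.67 E0.8112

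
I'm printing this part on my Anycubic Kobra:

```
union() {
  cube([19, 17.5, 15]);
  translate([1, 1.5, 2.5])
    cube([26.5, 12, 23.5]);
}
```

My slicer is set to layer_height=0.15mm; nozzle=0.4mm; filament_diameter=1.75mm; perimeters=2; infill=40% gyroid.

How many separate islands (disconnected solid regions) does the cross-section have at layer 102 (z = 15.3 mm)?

At z = 15.3 mm: the cube is absent (z outside [0, 15]); the cube at (1, 1.5) is present — its section is the full 26.5×12 rectangle; Combining (union): only the 26.5×12 cube at (1, 1.5) is present, so the union is just that shape — 1 connected region. Overall, the cross-section is a single solid region. Island count = 1.

1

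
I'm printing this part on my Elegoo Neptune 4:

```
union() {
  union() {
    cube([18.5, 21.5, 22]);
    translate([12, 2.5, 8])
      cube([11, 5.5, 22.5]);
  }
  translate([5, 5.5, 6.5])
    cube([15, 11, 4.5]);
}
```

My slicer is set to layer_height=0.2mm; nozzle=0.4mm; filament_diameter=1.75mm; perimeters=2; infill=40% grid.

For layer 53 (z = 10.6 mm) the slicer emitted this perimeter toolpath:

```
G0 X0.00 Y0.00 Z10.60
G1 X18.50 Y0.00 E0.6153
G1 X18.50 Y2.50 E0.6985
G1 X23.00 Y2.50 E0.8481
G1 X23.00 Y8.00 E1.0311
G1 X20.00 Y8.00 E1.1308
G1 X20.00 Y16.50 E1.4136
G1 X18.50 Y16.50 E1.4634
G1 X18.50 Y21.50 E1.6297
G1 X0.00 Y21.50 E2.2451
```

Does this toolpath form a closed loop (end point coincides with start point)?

no

Start point (G0): (0.00, 0.00). End point (last G1): the path does not return to the start — open.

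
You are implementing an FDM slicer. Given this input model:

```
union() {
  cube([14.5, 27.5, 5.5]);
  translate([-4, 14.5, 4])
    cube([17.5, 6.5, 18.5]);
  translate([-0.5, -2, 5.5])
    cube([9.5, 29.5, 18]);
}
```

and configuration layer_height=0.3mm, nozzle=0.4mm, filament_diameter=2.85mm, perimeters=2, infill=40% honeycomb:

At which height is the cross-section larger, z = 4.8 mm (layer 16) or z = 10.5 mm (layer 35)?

Layer 16 (z = 4.8): the cube is present — its section is the full 14.5×27.5 rectangle (area 398.75 mm²); the cube at (-4, 14.5) is present — its section is the full 17.5×6.5 rectangle (area 113.75 mm²); the cube at (-0.5, -2) is absent (z outside [5.5, 23.5]); Taking the union: the regions partially overlap — summed areas 512.50 mm² minus the doubly-counted overlap 87.75 mm² gives 424.75 mm² — area = 424.75 mm². So its area = 424.75 mm². Layer 35 (z = 10.5): the cube does not reach this height (z outside [0, 5.5]); the cube at (-4, 14.5) is present — its section is the full 17.5×6.5 rectangle (area 113.75 mm²); the cube at (-0.5, -2) is present — its section is the full 9.5×29.5 rectangle (area 280.25 mm²); Combining (union): the regions partially overlap — summed areas 394.00 mm² minus the doubly-counted overlap 61.75 mm² gives 332.25 mm² — area = 332.25 mm². So its area = 332.25 mm². Layer 16 is larger (424.75 vs 332.25 mm²).

layer 16 (z = 4.8 mm)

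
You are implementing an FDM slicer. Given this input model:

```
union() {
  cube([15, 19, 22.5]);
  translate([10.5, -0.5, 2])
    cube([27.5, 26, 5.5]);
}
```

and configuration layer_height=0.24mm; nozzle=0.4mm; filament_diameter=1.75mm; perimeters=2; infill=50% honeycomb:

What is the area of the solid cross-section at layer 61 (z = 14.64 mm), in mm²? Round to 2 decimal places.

285.00 mm²

At z = 14.64 mm: the 15×19 cube contributes its full rectangle (area 285.00 mm²); the cube at (10.5, -0.5) is not intersected at this z (z outside [2, 7.5]); Merging all regions: only the 15×19 cube is present, so the union is just that shape — area = 285.00 mm². Overall, the cross-section is a single solid region. Net area = 285.00 mm².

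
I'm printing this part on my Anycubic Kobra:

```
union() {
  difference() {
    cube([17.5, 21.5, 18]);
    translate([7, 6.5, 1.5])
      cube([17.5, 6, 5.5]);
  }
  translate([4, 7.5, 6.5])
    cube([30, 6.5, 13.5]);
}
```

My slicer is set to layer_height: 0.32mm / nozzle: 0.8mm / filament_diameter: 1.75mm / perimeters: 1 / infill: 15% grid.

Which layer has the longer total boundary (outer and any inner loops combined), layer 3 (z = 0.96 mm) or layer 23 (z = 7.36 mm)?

Layer 3 (z = 0.96): the cube is present — its section is the full 17.5×21.5 rectangle (perimeter 78.00 mm); the cube at (7, 6.5) is not intersected at this z (z outside [1.5, 7]); After the difference (first − rest): none of the subtracted shapes is present at this height, so the 17.5×21.5 cube is unchanged — boundary = 78.00 mm; the cube at (4, 7.5) is absent (z outside [6.5, 20]); Merging all regions: only the result so far is present, so the union is just that shape — boundary = 78.00 mm. So its perimeter = 78.00 mm. Layer 23 (z = 7.36): the cube is present — its section is the full 17.5×21.5 rectangle (perimeter 78.00 mm); the cube at (7, 6.5) is absent (z outside [1.5, 7]); Subtracting the remaining from the first: none of the subtracted shapes is present at this height, so the 17.5×21.5 cube is unchanged — boundary = 78.00 mm; the 30×6.5 cube at (4, 7.5) contributes its full rectangle (perimeter 73.00 mm); Taking the union: the regions partially overlap (shared area 87.75 mm²), so the edge portions inside another operand are dropped and the merged outline is re-measured after clipping — boundary = 111.00 mm. So its perimeter = 111.00 mm. Layer 23 is larger (111.00 vs 78.00 mm).

layer 23 (z = 7.36 mm)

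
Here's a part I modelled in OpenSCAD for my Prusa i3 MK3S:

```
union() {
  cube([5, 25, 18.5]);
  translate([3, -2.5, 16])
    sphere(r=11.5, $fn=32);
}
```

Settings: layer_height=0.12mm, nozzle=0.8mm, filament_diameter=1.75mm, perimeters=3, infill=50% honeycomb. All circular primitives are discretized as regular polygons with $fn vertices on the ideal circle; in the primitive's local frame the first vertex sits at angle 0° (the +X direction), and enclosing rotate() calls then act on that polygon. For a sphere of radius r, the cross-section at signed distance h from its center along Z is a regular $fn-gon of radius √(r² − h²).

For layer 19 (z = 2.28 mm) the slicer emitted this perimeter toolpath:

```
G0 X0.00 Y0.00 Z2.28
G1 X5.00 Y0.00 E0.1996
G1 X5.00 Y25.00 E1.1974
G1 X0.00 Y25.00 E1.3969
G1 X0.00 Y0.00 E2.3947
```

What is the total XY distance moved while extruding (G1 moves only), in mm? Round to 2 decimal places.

60.00 mm

Sum the Euclidean lengths of each G1 segment: total = 60.00 mm.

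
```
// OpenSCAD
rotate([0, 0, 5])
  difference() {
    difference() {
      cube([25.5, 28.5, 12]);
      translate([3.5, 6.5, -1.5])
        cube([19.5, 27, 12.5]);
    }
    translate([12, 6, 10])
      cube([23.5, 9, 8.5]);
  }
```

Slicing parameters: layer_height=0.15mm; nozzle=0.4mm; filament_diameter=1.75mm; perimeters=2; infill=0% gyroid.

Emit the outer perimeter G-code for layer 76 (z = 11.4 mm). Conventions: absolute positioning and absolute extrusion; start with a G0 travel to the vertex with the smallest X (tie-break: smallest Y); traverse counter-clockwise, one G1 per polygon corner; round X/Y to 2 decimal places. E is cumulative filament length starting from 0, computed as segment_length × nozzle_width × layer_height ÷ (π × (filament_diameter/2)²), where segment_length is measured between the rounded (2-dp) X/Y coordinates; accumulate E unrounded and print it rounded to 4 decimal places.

At z = 11.4 mm: the cube (footprint 25.5×28.5) is included at this height; the cube at (3.5, 6.5) is absent (z outside [-1.5, 11]); Taking the first minus the rest: none of the subtracted shapes is present at this height, so the 25.5×28.5 cube is unchanged — 1 connected region; the cube at (12, 6) (footprint 23.5×9) is included at this height; Subtracting the remaining from the first: starting from the result so far, the 23.5×9 cube at (12, 6) partially overlaps it — only the 121.50 mm² overlap (of its 211.50 mm²) is removed, clipping the outline — 1 connected region; (whole slice rotated 5° about Z — lengths, areas and connectivity unchanged). The outline is a single polygon with 8 vertices. Extrusion per mm of travel: 0.4 × 0.15 / (π × 0.875²) = 0.024945. Accumulating E over each segment gives final E = 3.3674.

G0 X-2.48 Y28.39 Z11.40
G1 X0.00 Y0.00 E0.7109
G1 X25.40 Y2.22 E1.3469
G1 X24.88 Y8.20 E1.4966
G1 X11.43 Y7.02 E1.8334
G1 X10.65 Y15.99 E2.0580
G1 X24.10 Y17.17 E2.3948
G1 X22.92 Y30.61 E2.7314
G1 X-2.48 Y28.39 E3.3674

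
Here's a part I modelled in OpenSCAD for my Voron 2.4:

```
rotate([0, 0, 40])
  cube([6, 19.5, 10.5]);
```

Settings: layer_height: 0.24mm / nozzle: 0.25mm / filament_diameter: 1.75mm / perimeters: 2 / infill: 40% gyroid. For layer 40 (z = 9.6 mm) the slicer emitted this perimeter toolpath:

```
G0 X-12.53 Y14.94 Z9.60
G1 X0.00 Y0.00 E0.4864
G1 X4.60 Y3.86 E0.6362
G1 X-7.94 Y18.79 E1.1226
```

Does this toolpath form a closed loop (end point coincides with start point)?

no

Start point (G0): (-12.53, 14.94). End point (last G1): the path does not return to the start — open.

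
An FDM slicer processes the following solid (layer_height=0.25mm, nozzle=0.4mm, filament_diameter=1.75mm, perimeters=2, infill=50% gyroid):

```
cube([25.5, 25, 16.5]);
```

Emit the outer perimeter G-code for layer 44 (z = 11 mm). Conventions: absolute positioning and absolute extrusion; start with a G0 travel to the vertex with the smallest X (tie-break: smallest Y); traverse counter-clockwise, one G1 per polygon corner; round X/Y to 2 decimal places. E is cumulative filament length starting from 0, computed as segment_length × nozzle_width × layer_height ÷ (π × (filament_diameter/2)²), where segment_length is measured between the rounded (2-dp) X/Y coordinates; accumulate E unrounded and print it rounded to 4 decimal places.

G0 X0.00 Y0.00 Z11.00
G1 X25.50 Y0.00 E1.0602
G1 X25.50 Y25.00 E2.0995
G1 X0.00 Y25.00 E3.1597
G1 X0.00 Y0.00 E4.1991

At z = 11 mm: the cube (footprint 25.5×25) is included at this height. The outline is a single polygon with 4 vertices. Extrusion per mm of travel: 0.4 × 0.25 / (π × 0.875²) = 0.041575. Accumulating E over each segment gives final E = 4.1991.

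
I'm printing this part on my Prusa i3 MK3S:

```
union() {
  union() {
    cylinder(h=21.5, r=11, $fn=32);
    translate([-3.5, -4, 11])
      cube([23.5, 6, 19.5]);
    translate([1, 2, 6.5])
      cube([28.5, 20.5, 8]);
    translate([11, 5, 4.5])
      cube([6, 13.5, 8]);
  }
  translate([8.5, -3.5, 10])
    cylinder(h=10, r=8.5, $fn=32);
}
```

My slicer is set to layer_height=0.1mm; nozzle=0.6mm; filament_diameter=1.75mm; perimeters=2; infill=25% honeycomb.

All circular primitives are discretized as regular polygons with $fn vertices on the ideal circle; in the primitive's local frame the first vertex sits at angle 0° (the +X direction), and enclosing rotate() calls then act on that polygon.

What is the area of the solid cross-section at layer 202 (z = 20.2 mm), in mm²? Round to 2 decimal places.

At z = 20.2 mm: the r=11 cylinder gives a regular 32-gon of circumradius 11 (constant along its height) (area = (32/2)·11.000²·sin(360°/32) = 377.69 mm²); the cube at (-3.5, -4) (footprint 23.5×6) is included at this height (area 141.00 mm²); the cube at (1, 2) is absent (z outside [6.5, 14.5]); the cube at (11, 5) does not reach this height (z outside [4.5, 12.5]); Taking the union: the regions partially overlap — summed areas 518.69 mm² minus the doubly-counted overlap 85.66 mm² gives 433.03 mm² — area = 433.03 mm²; the cylinder at (8.5, -3.5) is absent (z outside [10, 20]); Combining (union): only that combined region is present, so the union is just that shape — area = 433.03 mm². Overall, the cross-section is a single solid region. Net area = 433.03 mm².

433.03 mm²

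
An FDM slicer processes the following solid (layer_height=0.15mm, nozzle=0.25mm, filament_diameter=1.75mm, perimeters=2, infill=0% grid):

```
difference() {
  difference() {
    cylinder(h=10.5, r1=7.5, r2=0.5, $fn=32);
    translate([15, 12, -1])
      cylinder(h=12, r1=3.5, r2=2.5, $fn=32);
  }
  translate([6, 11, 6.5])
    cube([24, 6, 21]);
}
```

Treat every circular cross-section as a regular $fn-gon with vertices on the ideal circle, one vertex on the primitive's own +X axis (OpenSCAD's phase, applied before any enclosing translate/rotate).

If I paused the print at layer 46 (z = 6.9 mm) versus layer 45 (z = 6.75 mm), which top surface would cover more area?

Layer 46 (z = 6.9): the cone contributes a regular 32-gon of circumradius 2.900 (interpolated between r1=7.5 and r2=0.5 at t=0.657) (area = (32/2)·2.900²·sin(360°/32) = 26.25 mm²); the cone at (15, 12) (r1=3.5→r2=2.5) has section circumradius 2.842 here — a regular 32-gon (area = (32/2)·2.842²·sin(360°/32) = 25.21 mm²); Taking the first minus the rest: starting from the cone (26.25 mm²), the cone at (15, 12) misses the remaining region (no effect) — area = 26.25 mm²; the 24×6 cube at (6, 11) contributes its full rectangle (area 144.00 mm²); After the difference (first − rest): starting from that combined region (26.25 mm²), the 24×6 cube at (6, 11) misses the remaining region (no effect) — area = 26.25 mm². So its area = 26.25 mm². Layer 45 (z = 6.75): the cone (r1=7.5→r2=0.5) has section circumradius 3.000 here — a regular 32-gon (area = (32/2)·3.000²·sin(360°/32) = 28.09 mm²); the cone at (15, 12) contributes a regular 32-gon of circumradius 2.854 (interpolated between r1=3.5 and r2=2.5 at t=0.646) (area = (32/2)·2.854²·sin(360°/32) = 25.43 mm²); Taking the first minus the rest: starting from the cone (28.09 mm²), the cone at (15, 12) misses the remaining region (no effect) — area = 28.09 mm²; the cube at (6, 11) is present — its section is the full 24×6 rectangle (area 144.00 mm²); After the difference (first − rest): starting from that combined region (28.09 mm²), the 24×6 cube at (6, 11) misses the remaining region (no effect) — area = 28.09 mm². So its area = 28.09 mm². Layer 45 is larger (28.09 vs 26.25 mm²).

layer 45 (z = 6.75 mm)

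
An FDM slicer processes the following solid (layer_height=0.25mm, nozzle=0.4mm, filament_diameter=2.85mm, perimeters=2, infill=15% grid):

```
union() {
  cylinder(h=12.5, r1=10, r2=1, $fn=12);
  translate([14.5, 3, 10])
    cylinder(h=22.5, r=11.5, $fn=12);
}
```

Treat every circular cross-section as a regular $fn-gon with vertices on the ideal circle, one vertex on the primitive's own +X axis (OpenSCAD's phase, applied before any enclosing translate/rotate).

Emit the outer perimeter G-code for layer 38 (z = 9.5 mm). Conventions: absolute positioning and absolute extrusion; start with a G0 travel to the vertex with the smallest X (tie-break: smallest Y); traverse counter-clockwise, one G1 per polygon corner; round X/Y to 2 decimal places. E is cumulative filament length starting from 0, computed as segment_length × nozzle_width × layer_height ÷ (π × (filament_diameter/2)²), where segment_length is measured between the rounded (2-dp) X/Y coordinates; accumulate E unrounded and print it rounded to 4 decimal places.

At z = 9.5 mm: the cone: at t=0.760 of its height the radius interpolates to r₁+(r₂−r₁)t = 3.160, giving a regular 12-gon of that circumradius; the cylinder at (14.5, 3) does not reach this height (z outside [10, 32.5]); Merging all regions: only the cone is present, so the union is just that shape — 1 connected region. The outline is a single polygon with 12 vertices. Extrusion per mm of travel: 0.4 × 0.25 / (π × 1.425²) = 0.015675. Accumulating E over each segment gives final E = 0.3079.

G0 X-3.16 Y0.00 Z9.50
G1 X-2.74 Y-1.58 E0.0256
G1 X-1.58 Y-2.74 E0.0513
G1 X0.00 Y-3.16 E0.0770
G1 X1.58 Y-2.74 E0.1026
G1 X2.74 Y-1.58 E0.1283
G1 X3.16 Y0.00 E0.1539
G1 X2.74 Y1.58 E0.1796
G1 X1.58 Y2.74 E0.2053
G1 X0.00 Y3.16 E0.2309
G1 X-1.58 Y2.74 E0.2565
G1 X-2.74 Y1.58 E0.2823
G1 X-3.16 Y0.00 E0.3079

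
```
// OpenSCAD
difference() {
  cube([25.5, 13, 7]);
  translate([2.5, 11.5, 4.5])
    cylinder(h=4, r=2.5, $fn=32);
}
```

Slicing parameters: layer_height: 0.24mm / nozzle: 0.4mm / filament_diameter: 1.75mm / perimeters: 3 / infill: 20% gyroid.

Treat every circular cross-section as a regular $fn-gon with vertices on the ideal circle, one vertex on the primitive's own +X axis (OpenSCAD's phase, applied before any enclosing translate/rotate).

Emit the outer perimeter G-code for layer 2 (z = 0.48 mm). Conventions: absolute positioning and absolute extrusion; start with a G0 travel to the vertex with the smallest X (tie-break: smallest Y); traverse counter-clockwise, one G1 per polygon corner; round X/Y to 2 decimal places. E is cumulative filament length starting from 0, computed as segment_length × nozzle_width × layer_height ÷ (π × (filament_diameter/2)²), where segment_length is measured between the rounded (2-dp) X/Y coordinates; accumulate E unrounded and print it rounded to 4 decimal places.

At z = 0.48 mm: the 25.5×13 cube contributes its full rectangle; the cylinder at (2.5, 11.5) is not intersected at this z (z outside [4.5, 8.5]); Subtracting the remaining from the first: none of the subtracted shapes is present at this height, so the 25.5×13 cube is unchanged — 1 connected region. The outline is a single polygon with 4 vertices. Extrusion per mm of travel: 0.4 × 0.24 / (π × 0.875²) = 0.039912. Accumulating E over each segment gives final E = 3.0732.

G0 X0.00 Y0.00 Z0.48
G1 X25.50 Y0.00 E1.0178
G1 X25.50 Y13.00 E1.5366
G1 X0.00 Y13.00 E2.5544
G1 X0.00 Y0.00 E3.0732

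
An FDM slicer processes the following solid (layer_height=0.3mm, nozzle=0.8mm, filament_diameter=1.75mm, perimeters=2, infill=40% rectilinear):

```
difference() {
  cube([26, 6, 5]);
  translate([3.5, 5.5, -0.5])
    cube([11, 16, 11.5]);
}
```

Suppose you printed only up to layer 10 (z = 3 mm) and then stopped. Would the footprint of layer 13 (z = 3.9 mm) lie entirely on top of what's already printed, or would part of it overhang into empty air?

entirely on top

Compare the two slices. At z = 3: the cube is present — its section is the full 26×6 rectangle (area 156.00 mm²); the cube at (3.5, 5.5) (footprint 11×16) is included at this height (area 176.00 mm²); Taking the first minus the rest: starting from the 26×6 cube (156.00 mm²), the 11×16 cube at (3.5, 5.5) partially overlaps it — only the 5.50 mm² overlap (of its 176.00 mm²) is removed, clipping the outline — area = 150.50 mm². At z = 3.9: the cube (footprint 26×6) is included at this height (area 156.00 mm²); the 11×16 cube at (3.5, 5.5) contributes its full rectangle (area 176.00 mm²); Taking the first minus the rest: starting from the 26×6 cube (156.00 mm²), the 11×16 cube at (3.5, 5.5) partially overlaps it — only the 5.50 mm² overlap (of its 176.00 mm²) is removed, clipping the outline — area = 150.50 mm². Checking containment: the cross-section at z = 3.9 is a subset of the cross-section at z = 3.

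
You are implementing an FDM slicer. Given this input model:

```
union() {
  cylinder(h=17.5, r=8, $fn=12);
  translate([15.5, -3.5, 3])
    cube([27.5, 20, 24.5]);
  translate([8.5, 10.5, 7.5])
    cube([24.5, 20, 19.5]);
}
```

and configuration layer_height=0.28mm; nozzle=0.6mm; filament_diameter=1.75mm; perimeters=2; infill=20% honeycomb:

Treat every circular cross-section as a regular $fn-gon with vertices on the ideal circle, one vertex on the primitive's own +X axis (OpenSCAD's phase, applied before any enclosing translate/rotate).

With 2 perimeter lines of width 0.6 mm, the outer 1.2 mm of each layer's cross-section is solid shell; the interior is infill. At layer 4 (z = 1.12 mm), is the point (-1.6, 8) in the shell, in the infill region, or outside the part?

outside

At z = 1.12 mm: the cylinder: section is a regular 12-gon, circumradius r=8; the cube at (15.5, -3.5) is absent (z outside [3, 27.5]); the cube at (8.5, 10.5) is not intersected at this z (z outside [7.5, 27]); Combining (union): only the r=8 cylinder is present, so the union is just that shape — 1 connected region. Overall, the cross-section is a single solid region. The nearest boundary edge runs (0.00, 8.00)→(-4.00, 6.93); distance from the point to it = 0.41 mm. The point is not inside any of the regions above, so it lies outside the cross-section (0.41 mm from the nearest boundary).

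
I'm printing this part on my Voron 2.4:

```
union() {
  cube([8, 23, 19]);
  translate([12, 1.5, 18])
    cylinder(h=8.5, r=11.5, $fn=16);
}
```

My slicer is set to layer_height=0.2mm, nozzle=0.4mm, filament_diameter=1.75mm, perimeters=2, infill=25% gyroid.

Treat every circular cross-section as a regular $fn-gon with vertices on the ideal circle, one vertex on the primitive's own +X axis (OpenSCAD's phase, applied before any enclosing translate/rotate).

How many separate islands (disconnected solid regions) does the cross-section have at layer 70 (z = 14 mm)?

1

At z = 14 mm: the cube (footprint 8×23) is included at this height; the cylinder at (12, 1.5) is not intersected at this z (z outside [18, 26.5]); Taking the union: only the 8×23 cube is present, so the union is just that shape — 1 connected region. Overall, the cross-section is a single solid region. Island count = 1.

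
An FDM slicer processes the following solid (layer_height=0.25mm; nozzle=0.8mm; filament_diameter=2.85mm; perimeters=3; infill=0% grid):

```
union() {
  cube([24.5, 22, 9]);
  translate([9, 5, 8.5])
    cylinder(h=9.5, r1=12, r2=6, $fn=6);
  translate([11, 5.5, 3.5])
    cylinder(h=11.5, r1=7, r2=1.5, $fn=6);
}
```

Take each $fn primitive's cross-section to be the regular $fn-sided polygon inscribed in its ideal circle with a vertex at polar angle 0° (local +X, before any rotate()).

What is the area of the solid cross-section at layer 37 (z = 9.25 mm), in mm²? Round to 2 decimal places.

At z = 9.25 mm: the cube is absent (z outside [0, 9]); the cone at (9, 5) contributes a regular 6-gon of circumradius 11.526 (interpolated between r1=12 and r2=6 at t=0.079) (area = (6/2)·11.526²·sin(360°/6) = 345.17 mm²); the cone at (11, 5.5) contributes a regular 6-gon of circumradius 4.250 (interpolated between r1=7 and r2=1.5 at t=0.500) (area = (6/2)·4.250²·sin(360°/6) = 46.93 mm²); Merging all regions: the cone at (11, 5.5) lies entirely inside the cone at (9, 5), so the union is just the cone at (9, 5) — area = 345.17 mm². Overall, the cross-section is a single solid region. Net area = 345.17 mm².

345.17 mm²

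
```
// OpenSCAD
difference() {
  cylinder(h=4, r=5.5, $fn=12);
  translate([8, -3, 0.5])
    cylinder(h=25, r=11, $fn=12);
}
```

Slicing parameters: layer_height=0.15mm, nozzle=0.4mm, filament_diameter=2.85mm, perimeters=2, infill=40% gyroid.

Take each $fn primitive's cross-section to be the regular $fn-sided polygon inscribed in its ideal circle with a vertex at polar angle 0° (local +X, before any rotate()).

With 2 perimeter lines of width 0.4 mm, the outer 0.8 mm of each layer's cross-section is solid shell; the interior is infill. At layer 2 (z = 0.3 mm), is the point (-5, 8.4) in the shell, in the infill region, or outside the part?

outside

At z = 0.3 mm: the r=5.5 cylinder gives a regular 12-gon of circumradius 5.5 (constant along its height); the cylinder at (8, -3) does not reach this height (z outside [0.5, 25.5]); Subtracting the remaining from the first: none of the subtracted shapes is present at this height, so the r=5.5 cylinder is unchanged — 1 connected region. Overall, the cross-section is a single solid region. The nearest boundary edge runs (0.00, 5.50)→(-2.75, 4.76); distance from the point to it = 4.28 mm. The point is not inside any of the regions above, so it lies outside the cross-section (4.28 mm from the nearest boundary).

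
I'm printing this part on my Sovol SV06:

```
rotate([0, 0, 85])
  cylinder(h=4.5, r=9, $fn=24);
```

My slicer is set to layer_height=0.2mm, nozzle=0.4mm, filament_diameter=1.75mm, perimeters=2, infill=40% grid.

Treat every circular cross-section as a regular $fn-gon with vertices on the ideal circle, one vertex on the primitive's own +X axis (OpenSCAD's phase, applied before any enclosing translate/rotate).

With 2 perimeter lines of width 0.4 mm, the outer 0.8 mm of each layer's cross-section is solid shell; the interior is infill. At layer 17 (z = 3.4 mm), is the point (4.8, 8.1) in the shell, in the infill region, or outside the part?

At z = 3.4 mm: the r=9 cylinder contributes a regular 24-gon of circumradius 9; (whole slice rotated 85° about Z — lengths, areas and connectivity unchanged). Overall, the cross-section is a single solid region. Undo the 85° rotation: the query point maps to (8.488, -4.076) in the un-rotated model frame. The nearest boundary edge runs (7.79, -4.50)→(8.69, -2.33); distance from the point to it = 0.48 mm. The point is not inside any of the regions above, so it lies outside the cross-section (0.48 mm from the nearest boundary).

outside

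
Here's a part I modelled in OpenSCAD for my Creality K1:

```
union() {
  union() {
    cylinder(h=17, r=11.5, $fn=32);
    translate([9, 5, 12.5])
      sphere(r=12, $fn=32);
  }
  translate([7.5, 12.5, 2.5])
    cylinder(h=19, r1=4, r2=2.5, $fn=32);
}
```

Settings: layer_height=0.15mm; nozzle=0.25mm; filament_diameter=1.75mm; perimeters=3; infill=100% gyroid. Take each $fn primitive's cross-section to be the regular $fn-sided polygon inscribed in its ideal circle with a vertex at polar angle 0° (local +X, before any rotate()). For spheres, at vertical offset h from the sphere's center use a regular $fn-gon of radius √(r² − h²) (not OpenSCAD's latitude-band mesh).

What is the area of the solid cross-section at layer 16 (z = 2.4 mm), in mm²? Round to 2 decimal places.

471.50 mm²

At z = 2.4 mm: the r=11.5 cylinder contributes a regular 32-gon of circumradius 11.5 (area = (32/2)·11.500²·sin(360°/32) = 412.81 mm²); the sphere at (9, 5): section is a regular 32-gon, circumradius = √(r²−h²) = √(12²−10.1²) = 6.480 (area = (32/2)·6.480²·sin(360°/32) = 131.07 mm²); Taking the union: the regions partially overlap — summed areas 543.88 mm² minus the doubly-counted overlap 72.38 mm² gives 471.50 mm² — area = 471.50 mm²; the cone at (7.5, 12.5) is absent (z outside [2.5, 21.5]); Merging all regions: only that combined region is present, so the union is just that shape — area = 471.50 mm². Overall, the cross-section is a single solid region. Net area = 471.50 mm².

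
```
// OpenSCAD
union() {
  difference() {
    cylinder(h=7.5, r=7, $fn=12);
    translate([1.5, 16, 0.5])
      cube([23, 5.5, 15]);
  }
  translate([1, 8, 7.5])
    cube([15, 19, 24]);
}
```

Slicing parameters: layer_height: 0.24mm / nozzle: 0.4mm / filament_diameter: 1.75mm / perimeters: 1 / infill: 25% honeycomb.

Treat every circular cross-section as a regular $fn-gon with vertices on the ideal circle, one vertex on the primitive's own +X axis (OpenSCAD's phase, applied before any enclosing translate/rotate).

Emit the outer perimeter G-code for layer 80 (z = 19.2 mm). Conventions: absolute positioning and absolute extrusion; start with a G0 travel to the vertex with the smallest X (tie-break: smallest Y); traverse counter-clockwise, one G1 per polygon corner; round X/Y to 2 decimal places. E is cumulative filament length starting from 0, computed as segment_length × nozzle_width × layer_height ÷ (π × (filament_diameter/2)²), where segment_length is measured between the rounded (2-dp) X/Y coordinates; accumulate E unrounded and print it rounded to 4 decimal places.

At z = 19.2 mm: the cylinder does not reach this height (z outside [0, 7.5]); the cube at (1.5, 16) is not intersected at this z (z outside [0.5, 15.5]); Taking the first minus the rest: the first operand is absent here, so nothing remains; the cube at (1, 8) (footprint 15×19) is included at this height; Combining (union): only the 15×19 cube at (1, 8) is present, so the union is just that shape — 1 connected region. The outline is a single polygon with 4 vertices. Extrusion per mm of travel: 0.4 × 0.24 / (π × 0.875²) = 0.039912. Accumulating E over each segment gives final E = 2.7140.

G0 X1.00 Y8.00 Z19.20
G1 X16.00 Y8.00 E0.5987
G1 X16.00 Y27.00 E1.3570
G1 X1.00 Y27.00 E1.9557
G1 X1.00 Y8.00 E2.7140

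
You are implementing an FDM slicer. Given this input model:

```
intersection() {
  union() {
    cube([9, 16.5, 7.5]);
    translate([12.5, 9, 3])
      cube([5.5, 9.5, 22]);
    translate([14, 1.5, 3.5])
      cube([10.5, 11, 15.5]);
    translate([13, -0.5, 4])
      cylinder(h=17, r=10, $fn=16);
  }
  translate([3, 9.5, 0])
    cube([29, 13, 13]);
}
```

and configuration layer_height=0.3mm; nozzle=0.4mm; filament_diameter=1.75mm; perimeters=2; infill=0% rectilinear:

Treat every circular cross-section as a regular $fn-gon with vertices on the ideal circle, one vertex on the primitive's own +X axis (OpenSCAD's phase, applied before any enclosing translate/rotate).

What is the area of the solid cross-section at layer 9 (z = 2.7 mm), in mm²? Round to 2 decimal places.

42.00 mm²

At z = 2.7 mm: the cube is present — its section is the full 9×16.5 rectangle (area 148.50 mm²); the cube at (12.5, 9) is not intersected at this z (z outside [3, 25]); the cube at (14, 1.5) is not intersected at this z (z outside [3.5, 19]); the cylinder at (13, -0.5) is absent (z outside [4, 21]); Combining (union): only the 9×16.5 cube is present, so the union is just that shape — area = 148.50 mm²; the cube at (3, 9.5) is present — its section is the full 29×13 rectangle (area 377.00 mm²); Keeping only the common overlap: the 29×13 cube at (3, 9.5) partially overlaps the result so far; clipping to the common part keeps 42.00 mm² — area = 42.00 mm². Overall, the cross-section is a single solid region. Net area = 42.00 mm².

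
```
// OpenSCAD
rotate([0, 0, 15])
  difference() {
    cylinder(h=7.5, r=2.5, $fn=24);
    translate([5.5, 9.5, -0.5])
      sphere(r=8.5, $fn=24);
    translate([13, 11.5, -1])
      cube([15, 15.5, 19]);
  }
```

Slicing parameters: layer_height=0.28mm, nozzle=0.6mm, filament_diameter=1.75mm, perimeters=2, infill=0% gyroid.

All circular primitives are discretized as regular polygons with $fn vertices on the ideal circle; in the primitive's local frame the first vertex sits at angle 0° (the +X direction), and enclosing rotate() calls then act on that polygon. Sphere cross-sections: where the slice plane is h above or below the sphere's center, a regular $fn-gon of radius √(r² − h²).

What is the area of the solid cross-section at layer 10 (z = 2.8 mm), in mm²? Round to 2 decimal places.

At z = 2.8 mm: the r=2.5 cylinder gives a regular 24-gon of circumradius 2.5 (constant along its height) (area = (24/2)·2.500²·sin(360°/24) = 19.41 mm²); the r=8.5 sphere at (5.5, 9.5) slices to a regular 24-gon of circumradius 7.833 (√(r²−h²) with h=3.3 from center) (area = (24/2)·7.833²·sin(360°/24) = 190.57 mm²); the cube at (13, 11.5) is present — its section is the full 15×15.5 rectangle (area 232.50 mm²); After the difference (first − rest): starting from the r=2.5 cylinder (19.41 mm²), the r=8.5 sphere at (5.5, 9.5) misses the remaining region (no effect); the 15×15.5 cube at (13, 11.5) misses the remaining region (no effect) — area = 19.41 mm²; (rotated 15° about Z; rotation is an isometry so areas/perimeters/island counts are preserved). Overall, the cross-section is a single solid region. Net area = 19.41 mm².

19.41 mm²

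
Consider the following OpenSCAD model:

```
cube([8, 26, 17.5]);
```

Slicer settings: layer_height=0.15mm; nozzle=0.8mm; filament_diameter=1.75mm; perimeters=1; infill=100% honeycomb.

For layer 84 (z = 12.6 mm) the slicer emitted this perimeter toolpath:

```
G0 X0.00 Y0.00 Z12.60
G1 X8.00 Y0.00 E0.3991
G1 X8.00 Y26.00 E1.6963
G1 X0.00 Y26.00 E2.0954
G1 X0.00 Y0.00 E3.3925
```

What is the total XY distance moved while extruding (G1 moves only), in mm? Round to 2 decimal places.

68.00 mm

Sum the Euclidean lengths of each G1 segment: total = 68.00 mm.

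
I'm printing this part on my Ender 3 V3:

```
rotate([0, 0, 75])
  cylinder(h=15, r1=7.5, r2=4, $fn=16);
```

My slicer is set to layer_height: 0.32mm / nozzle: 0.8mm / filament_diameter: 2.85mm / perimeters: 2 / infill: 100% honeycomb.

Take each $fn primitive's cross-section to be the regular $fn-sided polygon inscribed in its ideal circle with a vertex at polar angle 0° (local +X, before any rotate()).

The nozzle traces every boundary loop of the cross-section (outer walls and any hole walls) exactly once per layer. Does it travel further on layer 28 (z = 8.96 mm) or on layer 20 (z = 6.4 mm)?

Layer 28 (z = 8.96): the cone (r1=7.5→r2=4) has section circumradius 5.409 here — a regular 16-gon (perimeter = 2·16·5.409·sin(180°/16) = 33.77 mm); (whole slice rotated 75° about Z — lengths, areas and connectivity unchanged). So its perimeter = 33.77 mm. Layer 20 (z = 6.4): the cone: at t=0.427 of its height the radius interpolates to r₁+(r₂−r₁)t = 6.007, giving a regular 16-gon of that circumradius (perimeter = 2·16·6.007·sin(180°/16) = 37.50 mm); (whole slice rotated 75° about Z — lengths, areas and connectivity unchanged). So its perimeter = 37.50 mm. Layer 20 is larger (37.50 vs 33.77 mm).

layer 20 (z = 6.4 mm)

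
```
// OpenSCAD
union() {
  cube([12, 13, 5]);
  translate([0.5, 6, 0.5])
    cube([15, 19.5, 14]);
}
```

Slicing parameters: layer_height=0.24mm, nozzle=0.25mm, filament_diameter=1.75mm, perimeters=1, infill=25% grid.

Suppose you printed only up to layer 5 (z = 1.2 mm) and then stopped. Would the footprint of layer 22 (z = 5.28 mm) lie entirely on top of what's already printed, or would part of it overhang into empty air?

entirely on top

Compare the two slices. At z = 1.2: the cube (footprint 12×13) is included at this height (area 156.00 mm²); the cube at (0.5, 6) (footprint 15×19.5) is included at this height (area 292.50 mm²); Combining (union): the regions partially overlap — summed areas 448.50 mm² minus the doubly-counted overlap 80.50 mm² gives 368.00 mm² — area = 368.00 mm². At z = 5.28: the cube is not intersected at this z (z outside [0, 5]); the 15×19.5 cube at (0.5, 6) contributes its full rectangle (area 292.50 mm²); Taking the union: only the 15×19.5 cube at (0.5, 6) is present, so the union is just that shape — area = 292.50 mm². Checking containment: the cross-section at z = 5.28 is a subset of the cross-section at z = 1.2.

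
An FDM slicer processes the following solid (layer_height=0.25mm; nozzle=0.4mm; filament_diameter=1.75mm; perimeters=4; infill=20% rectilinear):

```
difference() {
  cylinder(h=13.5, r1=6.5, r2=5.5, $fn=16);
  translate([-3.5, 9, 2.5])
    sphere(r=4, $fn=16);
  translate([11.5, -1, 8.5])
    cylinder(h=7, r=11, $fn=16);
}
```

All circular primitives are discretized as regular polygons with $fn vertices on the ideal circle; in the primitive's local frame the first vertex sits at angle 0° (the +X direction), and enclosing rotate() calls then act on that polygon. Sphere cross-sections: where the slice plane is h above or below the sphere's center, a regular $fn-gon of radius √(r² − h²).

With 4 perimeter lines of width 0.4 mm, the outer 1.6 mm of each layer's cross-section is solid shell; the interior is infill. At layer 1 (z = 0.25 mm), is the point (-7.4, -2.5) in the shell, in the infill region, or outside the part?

At z = 0.25 mm: the cone (r1=6.5→r2=5.5) has section circumradius 6.481 here — a regular 16-gon; the r=4 sphere at (-3.5, 9) slices to a regular 16-gon of circumradius 3.307 (√(r²−h²) with h=2.25 from center); the cylinder at (11.5, -1) does not reach this height (z outside [8.5, 15.5]); Subtracting the remaining from the first: starting from the cone, the r=4 sphere at (-3.5, 9) partially overlaps it — only the 0.04 mm² overlap (of its 33.48 mm²) is removed, clipping the outline — 1 connected region. Overall, the cross-section is a single solid region. The nearest boundary edge runs (-5.99, -2.48)→(-6.48, 0.00); distance from the point to it = 1.39 mm. The point is not inside any of the regions above, so it lies outside the cross-section (1.39 mm from the nearest boundary).

outside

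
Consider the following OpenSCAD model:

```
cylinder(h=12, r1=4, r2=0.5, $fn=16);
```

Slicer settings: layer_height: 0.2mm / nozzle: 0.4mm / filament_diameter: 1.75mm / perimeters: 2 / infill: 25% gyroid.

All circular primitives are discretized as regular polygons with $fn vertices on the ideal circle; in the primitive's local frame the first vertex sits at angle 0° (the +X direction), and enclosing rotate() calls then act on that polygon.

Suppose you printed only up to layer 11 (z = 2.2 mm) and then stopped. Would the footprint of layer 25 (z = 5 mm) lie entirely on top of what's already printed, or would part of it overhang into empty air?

entirely on top

Compare the two slices. At z = 2.2: the cone: at t=0.183 of its height the radius interpolates to r₁+(r₂−r₁)t = 3.358, giving a regular 16-gon of that circumradius (area = (16/2)·3.358²·sin(360°/16) = 34.53 mm²). At z = 5: the cone (r1=4→r2=0.5) has section circumradius 2.542 here — a regular 16-gon (area = (16/2)·2.542²·sin(360°/16) = 19.78 mm²). Checking containment: the cross-section at z = 5 is a subset of the cross-section at z = 2.2.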